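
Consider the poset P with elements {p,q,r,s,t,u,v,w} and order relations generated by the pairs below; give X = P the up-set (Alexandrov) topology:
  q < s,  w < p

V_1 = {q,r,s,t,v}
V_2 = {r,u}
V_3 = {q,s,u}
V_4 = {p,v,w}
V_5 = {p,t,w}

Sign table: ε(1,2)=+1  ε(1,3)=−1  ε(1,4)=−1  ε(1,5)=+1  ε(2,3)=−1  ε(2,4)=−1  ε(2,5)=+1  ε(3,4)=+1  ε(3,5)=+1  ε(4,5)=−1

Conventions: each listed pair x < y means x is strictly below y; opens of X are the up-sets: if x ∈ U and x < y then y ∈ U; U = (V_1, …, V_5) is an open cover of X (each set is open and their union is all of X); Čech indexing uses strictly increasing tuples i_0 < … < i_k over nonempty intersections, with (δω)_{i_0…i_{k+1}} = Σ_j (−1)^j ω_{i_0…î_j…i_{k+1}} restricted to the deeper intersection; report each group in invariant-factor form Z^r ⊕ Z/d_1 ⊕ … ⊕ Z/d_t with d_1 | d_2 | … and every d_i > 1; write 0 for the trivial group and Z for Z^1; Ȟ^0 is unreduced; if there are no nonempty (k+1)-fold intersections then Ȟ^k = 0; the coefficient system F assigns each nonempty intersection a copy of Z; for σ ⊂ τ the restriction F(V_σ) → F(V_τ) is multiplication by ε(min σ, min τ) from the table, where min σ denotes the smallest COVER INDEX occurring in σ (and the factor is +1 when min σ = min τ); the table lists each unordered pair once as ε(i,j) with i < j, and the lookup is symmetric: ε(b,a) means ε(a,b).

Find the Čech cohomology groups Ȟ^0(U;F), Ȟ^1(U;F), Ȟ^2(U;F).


Ȟ^0 = Z, Ȟ^1 = Z^2 and Ȟ^2 = 0

cover nerve:
  V12={r} V13={q,s} V14={v} V15={t} V23={u} V45={p,w}
C dims 5,6; δ0: rk 4, SNF 1^4
Ȟ^0: (5−4)−0=1 ⇒ Z
Ȟ^1: (6−0)−4=2 ⇒ Z^2
Ȟ^2: (0−0)−0=0 ⇒ 0


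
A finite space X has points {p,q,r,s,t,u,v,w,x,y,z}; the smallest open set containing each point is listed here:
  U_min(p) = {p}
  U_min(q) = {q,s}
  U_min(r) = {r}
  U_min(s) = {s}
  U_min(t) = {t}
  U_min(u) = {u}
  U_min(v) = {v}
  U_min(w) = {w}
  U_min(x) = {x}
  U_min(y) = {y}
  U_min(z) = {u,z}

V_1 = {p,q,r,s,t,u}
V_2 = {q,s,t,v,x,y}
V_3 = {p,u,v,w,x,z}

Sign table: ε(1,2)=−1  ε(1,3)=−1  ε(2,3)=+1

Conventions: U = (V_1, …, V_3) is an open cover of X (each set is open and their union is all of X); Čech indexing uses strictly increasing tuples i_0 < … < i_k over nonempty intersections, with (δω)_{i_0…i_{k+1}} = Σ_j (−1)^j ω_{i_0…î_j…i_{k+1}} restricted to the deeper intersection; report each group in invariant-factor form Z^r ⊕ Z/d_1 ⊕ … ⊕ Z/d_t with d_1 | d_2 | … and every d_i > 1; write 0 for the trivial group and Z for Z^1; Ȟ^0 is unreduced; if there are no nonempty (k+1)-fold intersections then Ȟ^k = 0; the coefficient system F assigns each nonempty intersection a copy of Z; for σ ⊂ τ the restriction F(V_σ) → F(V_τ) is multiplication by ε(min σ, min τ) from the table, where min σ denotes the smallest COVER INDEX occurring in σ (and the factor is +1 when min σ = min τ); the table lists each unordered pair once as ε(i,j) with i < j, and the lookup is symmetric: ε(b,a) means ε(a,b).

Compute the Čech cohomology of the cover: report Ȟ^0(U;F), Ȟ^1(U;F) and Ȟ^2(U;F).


Ȟ^0 = Z; Ȟ^1 = Z; Ȟ^2 = 0

nonempty intersections:
  V12={q,s,t} V13={p,u} V23={v,x}
C dims 3,3; δ0: rk 2, SNF 1^2
Ȟ^0: (3−2)−0=1 ⇒ Z
Ȟ^1: (3−0)−2=1 ⇒ Z
Ȟ^2: (0−0)−0=0 ⇒ 0


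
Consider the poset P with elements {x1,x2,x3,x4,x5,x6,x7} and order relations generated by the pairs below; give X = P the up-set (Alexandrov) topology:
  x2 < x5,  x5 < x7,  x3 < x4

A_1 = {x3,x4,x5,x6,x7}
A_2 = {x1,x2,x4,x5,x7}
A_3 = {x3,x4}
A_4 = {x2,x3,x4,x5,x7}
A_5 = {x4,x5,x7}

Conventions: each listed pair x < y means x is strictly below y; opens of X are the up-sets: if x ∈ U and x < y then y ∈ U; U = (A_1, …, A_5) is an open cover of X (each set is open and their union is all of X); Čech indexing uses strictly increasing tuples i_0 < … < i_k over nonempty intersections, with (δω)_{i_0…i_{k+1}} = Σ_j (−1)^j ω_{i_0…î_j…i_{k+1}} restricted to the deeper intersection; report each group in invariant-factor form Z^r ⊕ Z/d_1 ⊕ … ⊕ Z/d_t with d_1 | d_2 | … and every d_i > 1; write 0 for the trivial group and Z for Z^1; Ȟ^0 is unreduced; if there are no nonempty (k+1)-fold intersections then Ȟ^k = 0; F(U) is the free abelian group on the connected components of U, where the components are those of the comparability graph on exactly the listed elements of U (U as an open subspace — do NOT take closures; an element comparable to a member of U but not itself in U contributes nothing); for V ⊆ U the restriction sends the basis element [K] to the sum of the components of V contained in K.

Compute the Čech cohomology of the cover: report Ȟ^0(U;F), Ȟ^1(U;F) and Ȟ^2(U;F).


nerve of the cover:
  A12={x4,x5,x7} A13={x3,x4} A14={x3,x4,x5,x7} A15={x4,x5,x7} A23={x4} A24={x2,x4,x5,x7} A25={x4,x5,x7} A34={x3,x4} A35={x4} A45={x4,x5,x7}
  A123={x4} A124={x4,x5,x7} A125={x4,x5,x7} A134={x3,x4} A135={x4} A145={x4,x5,x7} A234={x4} A235={x4} A245={x4,x5,x7} A345={x4}
  A1234={x4} A1235={x4} A1245={x4,x5,x7} A1345={x4} A2345={x4}
  A12345={x4}
components per intersection:
  A1: {x3,x4} {x5,x7} {x6}
  A2: {x1} {x2,x5,x7} {x4}
  A3: {x3,x4}
  A4: {x2,x5,x7} {x3,x4}
  A5: {x4} {x5,x7}
  A12: {x4} {x5,x7}
  A13: {x3,x4}
  A14: {x3,x4} {x5,x7}
  A15: {x4} {x5,x7}
  A23: {x4}
  A24: {x2,x5,x7} {x4}
  A25: {x4} {x5,x7}
  A34: {x3,x4}
  A35: {x4}
  A45: {x4} {x5,x7}
  A123: {x4}
  A124: {x4} {x5,x7}
  A125: {x4} {x5,x7}
  A134: {x3,x4}
  A135: {x4}
  A145: {x4} {x5,x7}
  A234: {x4}
  A235: {x4}
  A245: {x4} {x5,x7}
  A345: {x4}
  A1234: {x4}
  A1235: {x4}
  A1245: {x4} {x5,x7}
  A1345: {x4}
  A2345: {x4}
  A12345: {x4}
C dims 11,16,14,6; δ0: rk 7, SNF 1^7; δ1: rk 9, SNF 1^9; δ2: rk 5, SNF 1^5
Ȟ^0 = (11 − 7) − 0 = 4, so Ȟ^0 ≅ Z^4
Ȟ^1 = (16 − 9) − 7 = 0, so Ȟ^1 ≅ 0
Ȟ^2 = (14 − 5) − 9 = 0, so Ȟ^2 ≅ 0

Ȟ^0 ≅ Z^4,  Ȟ^1 ≅ 0,  Ȟ^2 ≅ 0


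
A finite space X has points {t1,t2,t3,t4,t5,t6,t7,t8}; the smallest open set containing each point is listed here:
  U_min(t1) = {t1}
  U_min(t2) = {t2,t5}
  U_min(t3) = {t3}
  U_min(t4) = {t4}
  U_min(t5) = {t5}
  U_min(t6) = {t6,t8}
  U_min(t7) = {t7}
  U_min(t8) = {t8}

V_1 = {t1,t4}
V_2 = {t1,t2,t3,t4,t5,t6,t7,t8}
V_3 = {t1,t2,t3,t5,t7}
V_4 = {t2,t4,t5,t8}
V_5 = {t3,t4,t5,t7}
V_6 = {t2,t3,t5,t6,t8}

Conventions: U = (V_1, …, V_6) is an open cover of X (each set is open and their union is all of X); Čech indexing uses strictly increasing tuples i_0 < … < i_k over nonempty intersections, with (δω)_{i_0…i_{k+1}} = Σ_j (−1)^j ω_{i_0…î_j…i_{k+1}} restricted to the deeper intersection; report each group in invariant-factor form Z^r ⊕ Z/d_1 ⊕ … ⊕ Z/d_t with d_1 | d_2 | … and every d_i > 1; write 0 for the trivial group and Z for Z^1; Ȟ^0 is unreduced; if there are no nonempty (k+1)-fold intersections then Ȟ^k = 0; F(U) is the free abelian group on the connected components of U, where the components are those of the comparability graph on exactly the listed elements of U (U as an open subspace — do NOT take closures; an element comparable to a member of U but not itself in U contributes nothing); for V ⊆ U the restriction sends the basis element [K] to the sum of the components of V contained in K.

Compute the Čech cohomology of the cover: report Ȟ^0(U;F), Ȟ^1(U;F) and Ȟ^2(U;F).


Ȟ^0 = Z^6, Ȟ^1 = 0, Ȟ^2 = 0

nonempty intersections:
  V12={t1,t4} V13={t1} V14={t4} V15={t4} V23={t1,t2,t3,t5,t7} V24={t2,t4,t5,t8} V25={t3,t4,t5,t7} V26={t2,t3,t5,t6,t8} V34={t2,t5} V35={t3,t5,t7} V36={t2,t3,t5} V45={t4,t5} V46={t2,t5,t8} V56={t3,t5}
  V123={t1} V124={t4} V125={t4} V145={t4} V234={t2,t5} V235={t3,t5,t7} V236={t2,t3,t5} V245={t4,t5} V246={t2,t5,t8} V256={t3,t5} V345={t5} V346={t2,t5} V356={t3,t5} V456={t5}
  V1245={t4} V2345={t5} V2346={t2,t5} V2356={t3,t5} V2456={t5} V3456={t5}
  V23456={t5}
components per intersection:
  V1: {t1} {t4}
  V2: {t1} {t2,t5} {t3} {t4} {t6,t8} {t7}
  V3: {t1} {t2,t5} {t3} {t7}
  V4: {t2,t5} {t4} {t8}
  V5: {t3} {t4} {t5} {t7}
  V6: {t2,t5} {t3} {t6,t8}
  V12: {t1} {t4}
  V13: {t1}
  V14: {t4}
  V15: {t4}
  V23: {t1} {t2,t5} {t3} {t7}
  V24: {t2,t5} {t4} {t8}
  V25: {t3} {t4} {t5} {t7}
  V26: {t2,t5} {t3} {t6,t8}
  V34: {t2,t5}
  V35: {t3} {t5} {t7}
  V36: {t2,t5} {t3}
  V45: {t4} {t5}
  V46: {t2,t5} {t8}
  V56: {t3} {t5}
  V123: {t1}
  V124: {t4}
  V125: {t4}
  V145: {t4}
  V234: {t2,t5}
  V235: {t3} {t5} {t7}
  V236: {t2,t5} {t3}
  V245: {t4} {t5}
  V246: {t2,t5} {t8}
  V256: {t3} {t5}
  V345: {t5}
  V346: {t2,t5}
  V356: {t3} {t5}
  V456: {t5}
  V1245: {t4}
  V2345: {t5}
  V2346: {t2,t5}
  V2356: {t3} {t5}
  V2456: {t5}
  V3456: {t5}
  V23456: {t5}
C dims 22,31,21,7; δ0: rk 16, SNF 1^16; δ1: rk 15, SNF 1^15; δ2: rk 6, SNF 1^6
Ȟ^0: (22−16)−0=6 ⇒ Z^6
Ȟ^1: (31−15)−16=0 ⇒ 0
Ȟ^2: (21−6)−15=0 ⇒ 0


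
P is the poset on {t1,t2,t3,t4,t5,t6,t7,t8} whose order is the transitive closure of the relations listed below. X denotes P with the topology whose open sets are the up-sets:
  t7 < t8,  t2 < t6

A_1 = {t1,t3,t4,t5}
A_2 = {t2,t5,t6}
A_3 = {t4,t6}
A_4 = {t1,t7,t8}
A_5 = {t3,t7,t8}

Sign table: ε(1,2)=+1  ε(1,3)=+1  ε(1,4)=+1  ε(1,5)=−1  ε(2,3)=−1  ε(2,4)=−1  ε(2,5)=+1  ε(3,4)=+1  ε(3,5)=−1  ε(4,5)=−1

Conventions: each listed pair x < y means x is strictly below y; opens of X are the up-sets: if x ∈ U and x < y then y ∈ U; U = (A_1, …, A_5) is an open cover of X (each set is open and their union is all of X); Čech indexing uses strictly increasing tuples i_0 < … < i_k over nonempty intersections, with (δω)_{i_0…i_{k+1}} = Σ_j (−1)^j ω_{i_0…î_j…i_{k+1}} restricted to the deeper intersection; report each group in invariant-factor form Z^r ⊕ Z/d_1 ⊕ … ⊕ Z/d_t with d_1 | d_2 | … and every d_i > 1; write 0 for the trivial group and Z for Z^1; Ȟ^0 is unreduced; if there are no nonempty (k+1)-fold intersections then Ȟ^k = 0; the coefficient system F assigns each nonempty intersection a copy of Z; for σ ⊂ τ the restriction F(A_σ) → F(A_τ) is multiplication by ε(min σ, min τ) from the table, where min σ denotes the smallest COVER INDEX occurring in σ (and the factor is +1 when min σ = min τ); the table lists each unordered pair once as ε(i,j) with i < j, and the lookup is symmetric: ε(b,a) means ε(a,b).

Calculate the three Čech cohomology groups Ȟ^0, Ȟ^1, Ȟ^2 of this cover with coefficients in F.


nonempty intersections:
  A12={t5} A13={t4} A14={t1} A15={t3} A23={t6} A45={t7,t8}
C dims 5,6; δ0: rk 5, SNF 1^4·2
Ȟ^0: (5−5)−0=0 ⇒ 0
Ȟ^1: (6−0)−5=1 plus torsion [2] ⇒ Z ⊕ Z/2
Ȟ^2: (0−0)−0=0 ⇒ 0

Ȟ^0(U;F) ≅ 0, Ȟ^1(U;F) ≅ Z ⊕ Z/2, Ȟ^2(U;F) ≅ 0


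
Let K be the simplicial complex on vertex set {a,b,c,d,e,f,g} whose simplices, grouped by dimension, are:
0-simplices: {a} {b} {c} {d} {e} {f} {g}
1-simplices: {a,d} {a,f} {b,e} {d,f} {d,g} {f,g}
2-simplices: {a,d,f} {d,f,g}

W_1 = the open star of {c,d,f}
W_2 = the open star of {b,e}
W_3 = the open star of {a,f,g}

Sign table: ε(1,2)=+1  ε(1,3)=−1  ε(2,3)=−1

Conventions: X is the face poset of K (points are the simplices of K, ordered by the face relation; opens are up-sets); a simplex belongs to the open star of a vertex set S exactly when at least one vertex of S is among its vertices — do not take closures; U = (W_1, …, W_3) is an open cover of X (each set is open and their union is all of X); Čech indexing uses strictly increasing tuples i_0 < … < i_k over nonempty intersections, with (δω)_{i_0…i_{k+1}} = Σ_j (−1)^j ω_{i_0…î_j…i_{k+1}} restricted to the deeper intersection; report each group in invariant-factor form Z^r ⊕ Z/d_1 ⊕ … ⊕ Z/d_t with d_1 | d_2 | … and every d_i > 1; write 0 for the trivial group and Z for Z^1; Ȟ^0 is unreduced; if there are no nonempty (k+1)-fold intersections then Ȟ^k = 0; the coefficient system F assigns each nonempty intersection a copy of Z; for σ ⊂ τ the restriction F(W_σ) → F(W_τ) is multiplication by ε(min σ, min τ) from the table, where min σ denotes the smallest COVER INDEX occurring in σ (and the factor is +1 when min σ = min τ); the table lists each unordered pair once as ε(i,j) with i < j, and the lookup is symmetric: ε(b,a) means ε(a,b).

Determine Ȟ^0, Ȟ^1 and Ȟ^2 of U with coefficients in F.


nonempty intersections:
  W1={{c},{d},{f},{a,d},{a,f},{d,f},{d,g},{f,g},{a,d,f},{d,f,g}} W2={{b},{e},{b,e}} W3={{a},{f},{g},{a,d},{a,f},{d,f},{d,g},{f,g},{a,d,f},{d,f,g}}
  W13={{f},{a,d},{a,f},{d,f},{d,g},{f,g},{a,d,f},{d,f,g}}
C dims 3,1; δ0: rk 1, SNF 1^1
Ȟ^0: (3−1)−0=2 ⇒ Z^2
Ȟ^1: (1−0)−1=0 ⇒ 0
Ȟ^2: (0−0)−0=0 ⇒ 0

Ȟ^0 ≅ Z^2, Ȟ^1 ≅ 0, Ȟ^2 ≅ 0


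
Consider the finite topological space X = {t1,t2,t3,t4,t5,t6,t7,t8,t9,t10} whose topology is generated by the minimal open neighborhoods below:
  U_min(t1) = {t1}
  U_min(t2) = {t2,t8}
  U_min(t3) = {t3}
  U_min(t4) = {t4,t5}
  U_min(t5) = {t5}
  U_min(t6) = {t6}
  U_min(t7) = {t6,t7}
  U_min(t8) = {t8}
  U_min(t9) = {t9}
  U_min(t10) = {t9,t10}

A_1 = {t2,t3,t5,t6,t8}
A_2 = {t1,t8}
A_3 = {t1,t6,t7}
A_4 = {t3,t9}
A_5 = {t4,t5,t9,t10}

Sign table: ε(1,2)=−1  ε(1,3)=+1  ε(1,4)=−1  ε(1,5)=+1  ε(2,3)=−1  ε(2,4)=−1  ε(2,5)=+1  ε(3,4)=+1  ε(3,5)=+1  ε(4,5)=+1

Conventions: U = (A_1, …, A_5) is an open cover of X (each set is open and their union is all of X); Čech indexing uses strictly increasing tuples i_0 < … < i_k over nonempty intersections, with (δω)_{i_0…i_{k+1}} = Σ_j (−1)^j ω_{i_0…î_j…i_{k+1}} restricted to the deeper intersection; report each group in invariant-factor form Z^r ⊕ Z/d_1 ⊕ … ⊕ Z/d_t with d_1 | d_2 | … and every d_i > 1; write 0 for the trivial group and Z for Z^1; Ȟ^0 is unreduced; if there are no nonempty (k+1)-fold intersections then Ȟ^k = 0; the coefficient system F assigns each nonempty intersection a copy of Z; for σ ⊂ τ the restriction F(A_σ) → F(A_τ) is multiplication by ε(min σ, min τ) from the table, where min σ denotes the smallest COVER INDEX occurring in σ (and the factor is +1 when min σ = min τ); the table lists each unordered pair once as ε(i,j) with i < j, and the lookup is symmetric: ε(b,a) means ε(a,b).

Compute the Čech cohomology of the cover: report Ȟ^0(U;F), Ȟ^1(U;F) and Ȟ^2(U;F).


Ȟ^0 ≅ 0, Ȟ^1 ≅ Z ⊕ Z/2, Ȟ^2 ≅ 0

nerve of the cover:
  A12={t8} A13={t6} A14={t3} A15={t5} A23={t1} A45={t9}
C dims 5,6; δ0: rk 5, SNF 1^4·2
Ȟ^0 = (5 − 5) − 0 = 0, so Ȟ^0 ≅ 0
Ȟ^1 = (6 − 0) − 5 = 1 plus torsion [2], so Ȟ^1 ≅ Z ⊕ Z/2
Ȟ^2 = (0 − 0) − 0 = 0, so Ȟ^2 ≅ 0


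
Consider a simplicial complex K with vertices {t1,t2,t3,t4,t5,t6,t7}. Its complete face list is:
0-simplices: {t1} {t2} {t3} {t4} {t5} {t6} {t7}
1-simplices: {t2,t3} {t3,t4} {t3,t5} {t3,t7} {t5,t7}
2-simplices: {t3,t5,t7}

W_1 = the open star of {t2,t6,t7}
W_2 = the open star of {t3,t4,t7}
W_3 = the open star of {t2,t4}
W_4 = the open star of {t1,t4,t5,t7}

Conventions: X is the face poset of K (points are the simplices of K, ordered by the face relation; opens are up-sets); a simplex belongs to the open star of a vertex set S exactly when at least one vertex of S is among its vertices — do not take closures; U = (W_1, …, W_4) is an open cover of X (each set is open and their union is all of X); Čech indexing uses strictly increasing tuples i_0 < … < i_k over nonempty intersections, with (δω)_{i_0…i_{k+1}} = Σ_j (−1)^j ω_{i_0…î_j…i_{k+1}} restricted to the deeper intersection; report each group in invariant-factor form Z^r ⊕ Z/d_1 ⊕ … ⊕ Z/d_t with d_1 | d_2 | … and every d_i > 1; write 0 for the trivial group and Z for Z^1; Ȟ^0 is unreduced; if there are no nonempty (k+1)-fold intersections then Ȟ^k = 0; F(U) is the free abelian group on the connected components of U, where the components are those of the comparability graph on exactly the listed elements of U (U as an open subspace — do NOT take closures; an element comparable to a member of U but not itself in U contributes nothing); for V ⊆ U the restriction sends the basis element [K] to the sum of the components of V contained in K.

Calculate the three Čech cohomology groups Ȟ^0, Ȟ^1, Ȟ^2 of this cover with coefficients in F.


Ȟ^0 ≅ Z^3; Ȟ^1 ≅ 0; Ȟ^2 ≅ 0

cover nerve:
  W1={{t2},{t6},{t7},{t2,t3},{t3,t7},{t5,t7},{t3,t5,t7}} W2={{t3},{t4},{t7},{t2,t3},{t3,t4},{t3,t5},{t3,t7},{t5,t7},{t3,t5,t7}} W3={{t2},{t4},{t2,t3},{t3,t4}} W4={{t1},{t4},{t5},{t7},{t3,t4},{t3,t5},{t3,t7},{t5,t7},{t3,t5,t7}}
  W12={{t7},{t2,t3},{t3,t7},{t5,t7},{t3,t5,t7}} W13={{t2},{t2,t3}} W14={{t7},{t3,t7},{t5,t7},{t3,t5,t7}} W23={{t4},{t2,t3},{t3,t4}} W24={{t4},{t7},{t3,t4},{t3,t5},{t3,t7},{t5,t7},{t3,t5,t7}} W34={{t4},{t3,t4}}
  W123={{t2,t3}} W124={{t7},{t3,t7},{t5,t7},{t3,t5,t7}} W234={{t4},{t3,t4}}
components per intersection:
  W1: {{t2},{t2,t3}} {{t6}} {{t7},{t3,t7},{t5,t7},{t3,t5,t7}}
  W2: {{t3},{t4},{t7},{t2,t3},{t3,t4},{t3,t5},{t3,t7},{t5,t7},{t3,t5,t7}}
  W3: {{t2},{t2,t3}} {{t4},{t3,t4}}
  W4: {{t1}} {{t4},{t3,t4}} {{t5},{t7},{t3,t5},{t3,t7},{t5,t7},{t3,t5,t7}}
  W12: {{t7},{t3,t7},{t5,t7},{t3,t5,t7}} {{t2,t3}}
  W13: {{t2},{t2,t3}}
  W14: {{t7},{t3,t7},{t5,t7},{t3,t5,t7}}
  W23: {{t4},{t3,t4}} {{t2,t3}}
  W24: {{t4},{t3,t4}} {{t7},{t3,t5},{t3,t7},{t5,t7},{t3,t5,t7}}
  W34: {{t4},{t3,t4}}
  W123: {{t2,t3}}
  W124: {{t7},{t3,t7},{t5,t7},{t3,t5,t7}}
  W234: {{t4},{t3,t4}}
C dims 9,9,3; δ0: rk 6, SNF 1^6; δ1: rk 3, SNF 1^3
Ȟ^0: (9−6)−0=3 ⇒ Z^3
Ȟ^1: (9−3)−6=0 ⇒ 0
Ȟ^2: (3−0)−3=0 ⇒ 0


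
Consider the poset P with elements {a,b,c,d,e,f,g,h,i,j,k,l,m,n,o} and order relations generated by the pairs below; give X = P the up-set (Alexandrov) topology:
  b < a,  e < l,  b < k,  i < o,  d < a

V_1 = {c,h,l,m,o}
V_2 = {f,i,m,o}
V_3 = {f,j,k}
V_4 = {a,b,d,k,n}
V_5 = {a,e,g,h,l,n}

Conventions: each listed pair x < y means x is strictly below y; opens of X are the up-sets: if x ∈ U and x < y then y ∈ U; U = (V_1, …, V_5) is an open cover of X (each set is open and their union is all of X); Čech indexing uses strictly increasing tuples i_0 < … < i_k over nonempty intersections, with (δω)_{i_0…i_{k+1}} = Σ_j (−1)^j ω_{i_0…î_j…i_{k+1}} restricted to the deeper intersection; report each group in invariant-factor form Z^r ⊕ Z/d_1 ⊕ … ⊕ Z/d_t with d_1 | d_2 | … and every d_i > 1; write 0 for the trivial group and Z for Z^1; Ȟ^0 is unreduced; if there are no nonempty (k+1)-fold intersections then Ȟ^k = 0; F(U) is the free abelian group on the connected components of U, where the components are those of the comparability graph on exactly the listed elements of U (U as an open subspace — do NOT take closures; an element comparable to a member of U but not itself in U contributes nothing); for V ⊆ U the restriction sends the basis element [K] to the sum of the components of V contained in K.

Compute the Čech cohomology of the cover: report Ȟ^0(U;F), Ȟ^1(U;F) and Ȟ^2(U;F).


Ȟ^0 = Z^10, Ȟ^1 = 0 and Ȟ^2 = 0

cover nerve:
  V12={m,o} V15={h,l} V23={f} V34={k} V45={a,n}
components per intersection:
  V1: {c} {h} {l} {m} {o}
  V2: {f} {i,o} {m}
  V3: {f} {j} {k}
  V4: {a,b,d,k} {n}
  V5: {a} {e,l} {g} {h} {n}
  V12: {m} {o}
  V15: {h} {l}
  V23: {f}
  V34: {k}
  V45: {a} {n}
C dims 18,8; δ0: rk 8, SNF 1^8
Ȟ^0: (18−8)−0=10 ⇒ Z^10
Ȟ^1: (8−0)−8=0 ⇒ 0
Ȟ^2: (0−0)−0=0 ⇒ 0


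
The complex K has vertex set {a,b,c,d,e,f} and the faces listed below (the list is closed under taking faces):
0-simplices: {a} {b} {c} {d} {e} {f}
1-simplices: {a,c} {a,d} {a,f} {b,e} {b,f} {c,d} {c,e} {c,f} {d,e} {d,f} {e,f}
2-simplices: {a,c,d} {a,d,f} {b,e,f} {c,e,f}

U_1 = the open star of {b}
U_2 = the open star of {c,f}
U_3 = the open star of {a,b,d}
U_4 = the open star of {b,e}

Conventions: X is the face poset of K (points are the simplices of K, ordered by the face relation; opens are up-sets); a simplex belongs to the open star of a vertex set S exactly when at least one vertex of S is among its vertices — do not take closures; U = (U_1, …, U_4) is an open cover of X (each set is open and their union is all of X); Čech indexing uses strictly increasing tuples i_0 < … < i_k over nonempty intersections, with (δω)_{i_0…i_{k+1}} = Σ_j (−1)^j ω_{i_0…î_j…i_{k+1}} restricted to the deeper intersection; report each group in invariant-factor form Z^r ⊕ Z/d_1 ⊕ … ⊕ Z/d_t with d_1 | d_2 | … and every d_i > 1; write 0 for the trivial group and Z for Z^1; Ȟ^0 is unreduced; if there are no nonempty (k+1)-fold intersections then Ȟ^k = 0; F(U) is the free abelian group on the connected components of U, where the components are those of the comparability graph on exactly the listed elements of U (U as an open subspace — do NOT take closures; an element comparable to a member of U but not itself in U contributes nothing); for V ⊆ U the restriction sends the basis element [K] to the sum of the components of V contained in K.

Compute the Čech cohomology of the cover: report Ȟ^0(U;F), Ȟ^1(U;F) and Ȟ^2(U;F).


Ȟ^0(U;F) ≅ Z; Ȟ^1(U;F) ≅ Z^2; Ȟ^2(U;F) ≅ 0

nonempty intersections:
  U1={{b},{b,e},{b,f},{b,e,f}} U2={{c},{f},{a,c},{a,f},{b,f},{c,d},{c,e},{c,f},{d,f},{e,f},{a,c,d},{a,d,f},{b,e,f},{c,e,f}} U3={{a},{b},{d},{a,c},{a,d},{a,f},{b,e},{b,f},{c,d},{d,e},{d,f},{a,c,d},{a,d,f},{b,e,f}} U4={{b},{e},{b,e},{b,f},{c,e},{d,e},{e,f},{b,e,f},{c,e,f}}
  U12={{b,f},{b,e,f}} U13={{b},{b,e},{b,f},{b,e,f}} U14={{b},{b,e},{b,f},{b,e,f}} U23={{a,c},{a,f},{b,f},{c,d},{d,f},{a,c,d},{a,d,f},{b,e,f}} U24={{b,f},{c,e},{e,f},{b,e,f},{c,e,f}} U34={{b},{b,e},{b,f},{d,e},{b,e,f}}
  U123={{b,f},{b,e,f}} U124={{b,f},{b,e,f}} U134={{b},{b,e},{b,f},{b,e,f}} U234={{b,f},{b,e,f}}
  U1234={{b,f},{b,e,f}}
components per intersection:
  U1: {{b},{b,e},{b,f},{b,e,f}}
  U2: {{c},{f},{a,c},{a,f},{b,f},{c,d},{c,e},{c,f},{d,f},{e,f},{a,c,d},{a,d,f},{b,e,f},{c,e,f}}
  U3: {{a},{d},{a,c},{a,d},{a,f},{c,d},{d,e},{d,f},{a,c,d},{a,d,f}} {{b},{b,e},{b,f},{b,e,f}}
  U4: {{b},{e},{b,e},{b,f},{c,e},{d,e},{e,f},{b,e,f},{c,e,f}}
  U12: {{b,f},{b,e,f}}
  U13: {{b},{b,e},{b,f},{b,e,f}}
  U14: {{b},{b,e},{b,f},{b,e,f}}
  U23: {{a,c},{c,d},{a,c,d}} {{a,f},{d,f},{a,d,f}} {{b,f},{b,e,f}}
  U24: {{b,f},{c,e},{e,f},{b,e,f},{c,e,f}}
  U34: {{b},{b,e},{b,f},{b,e,f}} {{d,e}}
  U123: {{b,f},{b,e,f}}
  U124: {{b,f},{b,e,f}}
  U134: {{b},{b,e},{b,f},{b,e,f}}
  U234: {{b,f},{b,e,f}}
  U1234: {{b,f},{b,e,f}}
C dims 5,9,4,1; δ0: rk 4, SNF 1^4; δ1: rk 3, SNF 1^3; δ2: rk 1, SNF 1^1
Ȟ^0: (5−4)−0=1 ⇒ Z
Ȟ^1: (9−3)−4=2 ⇒ Z^2
Ȟ^2: (4−1)−3=0 ⇒ 0


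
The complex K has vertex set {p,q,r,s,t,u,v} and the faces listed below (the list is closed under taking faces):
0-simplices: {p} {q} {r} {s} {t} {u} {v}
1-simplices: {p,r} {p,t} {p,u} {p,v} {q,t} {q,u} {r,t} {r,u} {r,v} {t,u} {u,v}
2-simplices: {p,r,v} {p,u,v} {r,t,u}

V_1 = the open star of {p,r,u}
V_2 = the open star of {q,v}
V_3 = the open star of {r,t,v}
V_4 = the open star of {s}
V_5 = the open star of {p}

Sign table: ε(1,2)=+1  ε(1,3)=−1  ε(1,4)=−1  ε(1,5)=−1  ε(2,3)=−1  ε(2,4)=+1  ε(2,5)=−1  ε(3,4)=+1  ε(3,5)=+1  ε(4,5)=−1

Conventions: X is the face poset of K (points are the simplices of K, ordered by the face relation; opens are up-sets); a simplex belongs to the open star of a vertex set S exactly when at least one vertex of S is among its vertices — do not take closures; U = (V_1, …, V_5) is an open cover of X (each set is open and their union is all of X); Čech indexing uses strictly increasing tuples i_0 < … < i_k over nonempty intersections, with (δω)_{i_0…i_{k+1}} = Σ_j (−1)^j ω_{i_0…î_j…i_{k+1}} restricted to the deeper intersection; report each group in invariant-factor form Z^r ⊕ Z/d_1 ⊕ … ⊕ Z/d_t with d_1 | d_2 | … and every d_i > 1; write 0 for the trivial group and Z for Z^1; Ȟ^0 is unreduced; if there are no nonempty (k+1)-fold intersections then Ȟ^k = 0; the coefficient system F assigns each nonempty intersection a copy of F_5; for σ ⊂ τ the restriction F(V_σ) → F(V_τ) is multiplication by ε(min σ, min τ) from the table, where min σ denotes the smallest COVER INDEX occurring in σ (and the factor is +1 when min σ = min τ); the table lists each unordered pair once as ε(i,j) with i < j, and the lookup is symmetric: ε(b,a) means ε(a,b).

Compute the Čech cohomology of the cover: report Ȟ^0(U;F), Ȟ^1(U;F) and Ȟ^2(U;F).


Ȟ^0(U;F) ≅ Z/5 ⊕ Z/5, Ȟ^1(U;F) ≅ 0, Ȟ^2(U;F) ≅ 0

intersection data:
  V1={{p},{r},{u},{p,r},{p,t},{p,u},{p,v},{q,u},{r,t},{r,u},{r,v},{t,u},{u,v},{p,r,v},{p,u,v},{r,t,u}} V2={{q},{v},{p,v},{q,t},{q,u},{r,v},{u,v},{p,r,v},{p,u,v}} V3={{r},{t},{v},{p,r},{p,t},{p,v},{q,t},{r,t},{r,u},{r,v},{t,u},{u,v},{p,r,v},{p,u,v},{r,t,u}} V4={{s}} V5={{p},{p,r},{p,t},{p,u},{p,v},{p,r,v},{p,u,v}}
  V12={{p,v},{q,u},{r,v},{u,v},{p,r,v},{p,u,v}} V13={{r},{p,r},{p,t},{p,v},{r,t},{r,u},{r,v},{t,u},{u,v},{p,r,v},{p,u,v},{r,t,u}} V15={{p},{p,r},{p,t},{p,u},{p,v},{p,r,v},{p,u,v}} V23={{v},{p,v},{q,t},{r,v},{u,v},{p,r,v},{p,u,v}} V25={{p,v},{p,r,v},{p,u,v}} V35={{p,r},{p,t},{p,v},{p,r,v},{p,u,v}}
  V123={{p,v},{r,v},{u,v},{p,r,v},{p,u,v}} V125={{p,v},{p,r,v},{p,u,v}} V135={{p,r},{p,t},{p,v},{p,r,v},{p,u,v}} V235={{p,v},{p,r,v},{p,u,v}}
  V1235={{p,v},{p,r,v},{p,u,v}}
C dims 5,6,4,1; δ0: rk_F5 3; δ1: rk_F5 3; δ2: rk_F5 1
Ȟ^0 = (5 − 3) − 0 = 2, so Ȟ^0 ≅ Z/5 ⊕ Z/5
Ȟ^1 = (6 − 3) − 3 = 0, so Ȟ^1 ≅ 0
Ȟ^2 = (4 − 1) − 3 = 0, so Ȟ^2 ≅ 0


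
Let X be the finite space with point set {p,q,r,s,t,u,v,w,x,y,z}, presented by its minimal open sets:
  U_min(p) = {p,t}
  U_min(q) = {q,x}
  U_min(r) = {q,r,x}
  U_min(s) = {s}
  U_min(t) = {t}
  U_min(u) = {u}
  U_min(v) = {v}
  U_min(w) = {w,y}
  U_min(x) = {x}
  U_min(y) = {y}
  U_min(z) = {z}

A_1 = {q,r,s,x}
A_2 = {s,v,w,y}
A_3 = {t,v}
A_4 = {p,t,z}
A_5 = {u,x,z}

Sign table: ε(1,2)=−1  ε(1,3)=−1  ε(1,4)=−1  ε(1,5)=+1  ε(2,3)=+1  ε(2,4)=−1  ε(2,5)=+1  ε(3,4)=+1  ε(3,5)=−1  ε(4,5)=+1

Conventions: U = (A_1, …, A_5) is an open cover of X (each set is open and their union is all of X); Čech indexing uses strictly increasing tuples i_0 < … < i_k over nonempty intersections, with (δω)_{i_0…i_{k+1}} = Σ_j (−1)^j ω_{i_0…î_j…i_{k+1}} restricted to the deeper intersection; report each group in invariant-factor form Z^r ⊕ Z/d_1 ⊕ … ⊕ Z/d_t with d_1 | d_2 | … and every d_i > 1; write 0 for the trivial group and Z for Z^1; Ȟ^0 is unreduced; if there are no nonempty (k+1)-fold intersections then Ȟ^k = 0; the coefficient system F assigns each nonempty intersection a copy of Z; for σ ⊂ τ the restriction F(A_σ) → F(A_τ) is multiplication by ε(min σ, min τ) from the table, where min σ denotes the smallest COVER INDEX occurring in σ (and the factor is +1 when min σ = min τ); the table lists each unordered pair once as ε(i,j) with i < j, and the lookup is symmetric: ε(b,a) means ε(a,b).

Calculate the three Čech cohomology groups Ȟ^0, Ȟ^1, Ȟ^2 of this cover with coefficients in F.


nonempty intersections:
  A12={s} A15={x} A23={v} A34={t} A45={z}
C dims 5,5; δ0: rk 5, SNF 1^4·2
Ȟ^0: (5−5)−0=0 ⇒ 0
Ȟ^1: (5−0)−5=0 plus torsion [2] ⇒ Z/2
Ȟ^2: (0−0)−0=0 ⇒ 0

Ȟ^0(U;F) ≅ 0, Ȟ^1(U;F) ≅ Z/2 and Ȟ^2(U;F) ≅ 0


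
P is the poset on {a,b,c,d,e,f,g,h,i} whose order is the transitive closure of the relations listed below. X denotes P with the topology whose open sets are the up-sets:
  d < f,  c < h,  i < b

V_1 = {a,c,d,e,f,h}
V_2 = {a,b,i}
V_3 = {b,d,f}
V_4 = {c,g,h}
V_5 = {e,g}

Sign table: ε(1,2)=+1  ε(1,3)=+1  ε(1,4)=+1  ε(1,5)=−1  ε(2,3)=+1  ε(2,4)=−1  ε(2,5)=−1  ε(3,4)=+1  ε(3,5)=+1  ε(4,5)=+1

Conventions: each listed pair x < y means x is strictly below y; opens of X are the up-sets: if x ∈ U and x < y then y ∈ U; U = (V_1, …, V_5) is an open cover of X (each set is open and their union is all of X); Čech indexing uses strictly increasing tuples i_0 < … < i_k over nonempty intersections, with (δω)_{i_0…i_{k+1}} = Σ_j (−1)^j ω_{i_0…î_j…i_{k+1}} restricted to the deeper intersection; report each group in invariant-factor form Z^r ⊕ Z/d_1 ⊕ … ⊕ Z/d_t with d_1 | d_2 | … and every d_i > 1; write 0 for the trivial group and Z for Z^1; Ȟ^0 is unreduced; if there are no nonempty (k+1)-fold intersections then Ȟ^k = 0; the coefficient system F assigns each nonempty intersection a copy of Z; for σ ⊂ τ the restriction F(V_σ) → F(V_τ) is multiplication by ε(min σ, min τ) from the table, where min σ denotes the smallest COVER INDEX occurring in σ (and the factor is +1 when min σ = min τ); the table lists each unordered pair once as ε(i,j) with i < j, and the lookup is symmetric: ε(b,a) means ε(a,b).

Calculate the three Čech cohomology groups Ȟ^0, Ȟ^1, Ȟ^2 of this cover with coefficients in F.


nonempty overlaps:
  V12={a} V13={d,f} V14={c,h} V15={e} V23={b} V45={g}
C dims 5,6; δ0: rk 5, SNF 1^4·2
degree 0: 5−5−0 = 0 → Ȟ^0 ≅ 0
degree 1: 6−0−5 = 1 plus torsion [2] → Ȟ^1 ≅ Z ⊕ Z/2
degree 2: 0−0−0 = 0 → Ȟ^2 ≅ 0

Ȟ^0 ≅ 0, Ȟ^1 ≅ Z ⊕ Z/2 and Ȟ^2 ≅ 0


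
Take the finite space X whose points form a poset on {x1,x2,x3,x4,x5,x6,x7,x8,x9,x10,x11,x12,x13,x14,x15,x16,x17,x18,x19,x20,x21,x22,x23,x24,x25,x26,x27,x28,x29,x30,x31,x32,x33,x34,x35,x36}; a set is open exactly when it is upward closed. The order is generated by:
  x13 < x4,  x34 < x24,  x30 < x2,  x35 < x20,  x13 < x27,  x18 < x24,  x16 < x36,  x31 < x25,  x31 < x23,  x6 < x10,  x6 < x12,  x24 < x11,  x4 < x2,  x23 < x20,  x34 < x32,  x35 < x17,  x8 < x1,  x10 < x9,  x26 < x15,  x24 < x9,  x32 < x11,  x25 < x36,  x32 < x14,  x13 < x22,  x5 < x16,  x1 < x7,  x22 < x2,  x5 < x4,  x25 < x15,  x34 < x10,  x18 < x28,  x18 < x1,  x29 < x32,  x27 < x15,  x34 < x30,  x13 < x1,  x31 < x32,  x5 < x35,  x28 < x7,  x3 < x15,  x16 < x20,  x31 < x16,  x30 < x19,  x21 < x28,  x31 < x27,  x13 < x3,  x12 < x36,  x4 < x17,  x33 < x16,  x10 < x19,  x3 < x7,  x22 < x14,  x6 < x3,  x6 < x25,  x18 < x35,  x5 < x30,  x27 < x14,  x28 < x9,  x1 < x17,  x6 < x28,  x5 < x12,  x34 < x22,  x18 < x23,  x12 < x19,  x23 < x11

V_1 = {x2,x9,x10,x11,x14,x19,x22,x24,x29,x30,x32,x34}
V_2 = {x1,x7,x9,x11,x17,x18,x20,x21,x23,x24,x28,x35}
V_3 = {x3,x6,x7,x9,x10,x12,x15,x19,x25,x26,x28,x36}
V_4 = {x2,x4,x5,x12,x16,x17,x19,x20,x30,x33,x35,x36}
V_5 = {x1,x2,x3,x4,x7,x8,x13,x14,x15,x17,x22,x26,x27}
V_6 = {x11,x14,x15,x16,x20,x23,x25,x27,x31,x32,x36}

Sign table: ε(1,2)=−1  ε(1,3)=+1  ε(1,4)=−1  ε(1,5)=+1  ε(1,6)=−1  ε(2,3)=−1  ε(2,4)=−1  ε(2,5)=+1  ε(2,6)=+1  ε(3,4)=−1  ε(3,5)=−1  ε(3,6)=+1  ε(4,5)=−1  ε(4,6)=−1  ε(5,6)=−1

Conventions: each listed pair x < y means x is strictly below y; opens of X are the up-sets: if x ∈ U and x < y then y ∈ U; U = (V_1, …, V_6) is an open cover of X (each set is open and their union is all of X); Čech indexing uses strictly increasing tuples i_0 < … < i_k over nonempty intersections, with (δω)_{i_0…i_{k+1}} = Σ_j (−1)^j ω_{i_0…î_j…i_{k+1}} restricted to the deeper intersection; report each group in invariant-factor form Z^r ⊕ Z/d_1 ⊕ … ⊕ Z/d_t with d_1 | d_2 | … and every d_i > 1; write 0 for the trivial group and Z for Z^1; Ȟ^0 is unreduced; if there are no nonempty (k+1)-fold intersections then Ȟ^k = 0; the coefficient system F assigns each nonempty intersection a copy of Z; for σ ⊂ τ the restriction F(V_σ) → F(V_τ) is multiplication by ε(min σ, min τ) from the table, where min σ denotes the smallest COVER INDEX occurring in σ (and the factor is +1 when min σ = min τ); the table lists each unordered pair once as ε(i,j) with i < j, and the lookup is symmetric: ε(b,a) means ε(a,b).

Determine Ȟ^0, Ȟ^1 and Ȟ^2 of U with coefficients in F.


Ȟ^0 = 0, Ȟ^1 = Z/2 and Ȟ^2 = Z

nonempty intersections:
  V12={x9,x11,x24} V13={x9,x10,x19} V14={x2,x19,x30} V15={x2,x14,x22} V16={x11,x14,x32} V23={x7,x9,x28} V24={x17,x20,x35} V25={x1,x7,x17} V26={x11,x20,x23} V34={x12,x19,x36} V35={x3,x7,x15,x26} V36={x15,x25,x36} V45={x2,x4,x17} V46={x16,x20,x36} V56={x14,x15,x27}
  V123={x9} V126={x11} V134={x19} V145={x2} V156={x14} V235={x7} V245={x17} V246={x20} V346={x36} V356={x15}
C dims 6,15,10; δ0: rk 6, SNF 1^5·2; δ1: rk 9, SNF 1^9
Ȟ^0: (6−6)−0=0 ⇒ 0
Ȟ^1: (15−9)−6=0 plus torsion [2] ⇒ Z/2
Ȟ^2: (10−0)−9=1 ⇒ Z


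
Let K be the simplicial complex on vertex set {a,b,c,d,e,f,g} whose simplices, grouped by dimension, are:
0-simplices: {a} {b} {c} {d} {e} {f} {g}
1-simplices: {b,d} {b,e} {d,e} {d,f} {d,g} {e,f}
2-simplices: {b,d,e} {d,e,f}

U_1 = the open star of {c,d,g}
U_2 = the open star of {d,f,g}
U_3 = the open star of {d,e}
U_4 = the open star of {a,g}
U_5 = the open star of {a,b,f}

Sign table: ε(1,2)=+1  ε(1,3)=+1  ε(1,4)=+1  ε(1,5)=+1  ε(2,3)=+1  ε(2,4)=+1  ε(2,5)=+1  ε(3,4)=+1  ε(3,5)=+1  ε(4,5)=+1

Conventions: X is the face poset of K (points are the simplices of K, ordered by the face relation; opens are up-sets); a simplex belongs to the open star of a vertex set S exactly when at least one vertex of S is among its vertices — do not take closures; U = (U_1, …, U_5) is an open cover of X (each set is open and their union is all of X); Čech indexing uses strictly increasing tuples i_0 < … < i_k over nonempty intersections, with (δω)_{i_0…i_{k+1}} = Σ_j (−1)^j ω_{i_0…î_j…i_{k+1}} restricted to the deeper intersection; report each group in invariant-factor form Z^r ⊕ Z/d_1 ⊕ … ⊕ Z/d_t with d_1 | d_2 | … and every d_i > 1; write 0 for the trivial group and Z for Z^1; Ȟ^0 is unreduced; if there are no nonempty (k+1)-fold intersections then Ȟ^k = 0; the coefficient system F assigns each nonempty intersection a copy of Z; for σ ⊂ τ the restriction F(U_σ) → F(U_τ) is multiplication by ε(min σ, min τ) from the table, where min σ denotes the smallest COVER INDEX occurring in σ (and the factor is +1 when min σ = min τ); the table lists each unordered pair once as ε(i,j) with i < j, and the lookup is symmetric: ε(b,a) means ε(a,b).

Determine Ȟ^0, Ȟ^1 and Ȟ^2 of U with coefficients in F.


Ȟ^0 ≅ Z, Ȟ^1 ≅ Z, Ȟ^2 ≅ 0

nerve of the cover:
  U1={{c},{d},{g},{b,d},{d,e},{d,f},{d,g},{b,d,e},{d,e,f}} U2={{d},{f},{g},{b,d},{d,e},{d,f},{d,g},{e,f},{b,d,e},{d,e,f}} U3={{d},{e},{b,d},{b,e},{d,e},{d,f},{d,g},{e,f},{b,d,e},{d,e,f}} U4={{a},{g},{d,g}} U5={{a},{b},{f},{b,d},{b,e},{d,f},{e,f},{b,d,e},{d,e,f}}
  U12={{d},{g},{b,d},{d,e},{d,f},{d,g},{b,d,e},{d,e,f}} U13={{d},{b,d},{d,e},{d,f},{d,g},{b,d,e},{d,e,f}} U14={{g},{d,g}} U15={{b,d},{d,f},{b,d,e},{d,e,f}} U23={{d},{b,d},{d,e},{d,f},{d,g},{e,f},{b,d,e},{d,e,f}} U24={{g},{d,g}} U25={{f},{b,d},{d,f},{e,f},{b,d,e},{d,e,f}} U34={{d,g}} U35={{b,d},{b,e},{d,f},{e,f},{b,d,e},{d,e,f}} U45={{a}}
  U123={{d},{b,d},{d,e},{d,f},{d,g},{b,d,e},{d,e,f}} U124={{g},{d,g}} U125={{b,d},{d,f},{b,d,e},{d,e,f}} U134={{d,g}} U135={{b,d},{d,f},{b,d,e},{d,e,f}} U234={{d,g}} U235={{b,d},{d,f},{e,f},{b,d,e},{d,e,f}}
  U1234={{d,g}} U1235={{b,d},{d,f},{b,d,e},{d,e,f}}
C dims 5,10,7,2; δ0: rk 4, SNF 1^4; δ1: rk 5, SNF 1^5; δ2: rk 2, SNF 1^2
Ȟ^0 = (5 − 4) − 0 = 1, so Ȟ^0 ≅ Z
Ȟ^1 = (10 − 5) − 4 = 1, so Ȟ^1 ≅ Z
Ȟ^2 = (7 − 2) − 5 = 0, so Ȟ^2 ≅ 0


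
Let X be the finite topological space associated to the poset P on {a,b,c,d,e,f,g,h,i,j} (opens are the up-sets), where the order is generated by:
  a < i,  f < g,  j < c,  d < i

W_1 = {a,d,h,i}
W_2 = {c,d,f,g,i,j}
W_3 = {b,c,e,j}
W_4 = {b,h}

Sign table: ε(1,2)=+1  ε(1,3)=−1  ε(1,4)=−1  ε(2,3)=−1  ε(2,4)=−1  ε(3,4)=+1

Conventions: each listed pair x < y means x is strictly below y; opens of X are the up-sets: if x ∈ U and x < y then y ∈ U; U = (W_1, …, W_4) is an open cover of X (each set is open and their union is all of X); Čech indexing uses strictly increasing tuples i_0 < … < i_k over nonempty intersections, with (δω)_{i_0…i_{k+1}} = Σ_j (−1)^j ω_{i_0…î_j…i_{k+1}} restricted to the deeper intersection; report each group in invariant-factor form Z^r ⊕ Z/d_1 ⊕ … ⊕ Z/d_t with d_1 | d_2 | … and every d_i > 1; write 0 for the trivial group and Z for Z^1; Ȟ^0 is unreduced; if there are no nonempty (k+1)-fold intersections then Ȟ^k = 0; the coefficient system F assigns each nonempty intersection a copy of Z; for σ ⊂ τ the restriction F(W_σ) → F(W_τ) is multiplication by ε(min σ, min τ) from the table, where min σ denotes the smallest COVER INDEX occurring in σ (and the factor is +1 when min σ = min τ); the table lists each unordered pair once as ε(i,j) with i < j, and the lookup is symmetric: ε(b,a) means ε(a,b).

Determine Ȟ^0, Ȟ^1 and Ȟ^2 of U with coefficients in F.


Ȟ^0 ≅ Z, Ȟ^1 ≅ Z and Ȟ^2 ≅ 0

nonempty overlaps:
  W12={d,i} W14={h} W23={c,j} W34={b}
C dims 4,4; δ0: rk 3, SNF 1^3
degree 0: 4−3−0 = 1 → Ȟ^0 ≅ Z
degree 1: 4−0−3 = 1 → Ȟ^1 ≅ Z
degree 2: 0−0−0 = 0 → Ȟ^2 ≅ 0


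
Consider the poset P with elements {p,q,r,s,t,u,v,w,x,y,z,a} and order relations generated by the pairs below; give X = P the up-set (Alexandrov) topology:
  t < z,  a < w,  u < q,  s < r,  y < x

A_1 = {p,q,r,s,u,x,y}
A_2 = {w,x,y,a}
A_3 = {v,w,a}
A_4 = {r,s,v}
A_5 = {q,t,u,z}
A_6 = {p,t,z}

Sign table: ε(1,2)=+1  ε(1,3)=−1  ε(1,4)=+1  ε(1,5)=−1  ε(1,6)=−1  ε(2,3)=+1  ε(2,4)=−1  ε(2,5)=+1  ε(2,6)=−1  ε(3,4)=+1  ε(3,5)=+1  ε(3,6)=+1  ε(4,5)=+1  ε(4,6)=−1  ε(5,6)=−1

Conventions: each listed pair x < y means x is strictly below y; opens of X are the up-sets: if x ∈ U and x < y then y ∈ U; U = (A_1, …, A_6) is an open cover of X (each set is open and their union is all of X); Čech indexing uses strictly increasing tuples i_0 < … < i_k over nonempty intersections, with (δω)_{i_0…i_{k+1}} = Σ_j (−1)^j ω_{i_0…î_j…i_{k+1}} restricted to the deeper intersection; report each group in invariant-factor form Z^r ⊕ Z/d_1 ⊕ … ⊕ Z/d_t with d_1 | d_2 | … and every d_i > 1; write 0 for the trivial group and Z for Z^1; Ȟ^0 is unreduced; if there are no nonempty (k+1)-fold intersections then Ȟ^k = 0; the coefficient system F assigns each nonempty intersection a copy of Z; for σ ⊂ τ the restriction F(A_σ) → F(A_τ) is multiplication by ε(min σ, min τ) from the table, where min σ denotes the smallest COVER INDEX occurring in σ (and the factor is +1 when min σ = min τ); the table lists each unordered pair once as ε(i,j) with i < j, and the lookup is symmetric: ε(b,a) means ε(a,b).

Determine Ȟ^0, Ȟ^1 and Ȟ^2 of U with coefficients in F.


nonempty intersections:
  A12={x,y} A14={r,s} A15={q,u} A16={p} A23={w,a} A34={v} A56={t,z}
C dims 6,7; δ0: rk 6, SNF 1^5·2
Ȟ^0: (6−6)−0=0 ⇒ 0
Ȟ^1: (7−0)−6=1 plus torsion [2] ⇒ Z ⊕ Z/2
Ȟ^2: (0−0)−0=0 ⇒ 0

Ȟ^0 ≅ 0; Ȟ^1 ≅ Z ⊕ Z/2; Ȟ^2 ≅ 0


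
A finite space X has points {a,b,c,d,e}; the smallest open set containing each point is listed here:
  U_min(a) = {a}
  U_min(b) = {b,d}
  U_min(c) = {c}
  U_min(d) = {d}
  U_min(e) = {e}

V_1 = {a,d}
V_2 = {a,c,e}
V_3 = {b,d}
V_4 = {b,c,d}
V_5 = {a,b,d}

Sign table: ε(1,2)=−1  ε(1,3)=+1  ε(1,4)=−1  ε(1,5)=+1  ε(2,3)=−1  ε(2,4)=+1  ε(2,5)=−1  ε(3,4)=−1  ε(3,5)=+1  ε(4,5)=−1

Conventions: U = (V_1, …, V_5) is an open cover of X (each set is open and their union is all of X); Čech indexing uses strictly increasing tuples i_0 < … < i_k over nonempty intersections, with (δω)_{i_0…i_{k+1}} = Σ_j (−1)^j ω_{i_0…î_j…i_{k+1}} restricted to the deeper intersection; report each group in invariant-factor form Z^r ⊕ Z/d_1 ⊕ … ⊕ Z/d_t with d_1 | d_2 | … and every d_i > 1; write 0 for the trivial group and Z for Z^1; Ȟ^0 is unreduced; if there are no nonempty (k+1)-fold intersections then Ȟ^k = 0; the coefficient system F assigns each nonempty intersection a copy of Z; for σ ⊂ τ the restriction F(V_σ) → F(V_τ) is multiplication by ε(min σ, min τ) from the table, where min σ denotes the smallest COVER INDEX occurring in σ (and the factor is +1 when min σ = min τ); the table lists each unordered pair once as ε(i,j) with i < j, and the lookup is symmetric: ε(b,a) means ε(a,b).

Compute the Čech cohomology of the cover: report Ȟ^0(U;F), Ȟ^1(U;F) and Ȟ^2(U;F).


Ȟ^0 ≅ Z; Ȟ^1 ≅ Z; Ȟ^2 ≅ 0

cover nerve:
  V12={a} V13={d} V14={d} V15={a,d} V24={c} V25={a} V34={b,d} V35={b,d} V45={b,d}
  V125={a} V134={d} V135={d} V145={d} V345={b,d}
  V1345={d}
C dims 5,9,5,1; δ0: rk 4, SNF 1^4; δ1: rk 4, SNF 1^4; δ2: rk 1, SNF 1^1
Ȟ^0: (5−4)−0=1 ⇒ Z
Ȟ^1: (9−4)−4=1 ⇒ Z
Ȟ^2: (5−1)−4=0 ⇒ 0
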